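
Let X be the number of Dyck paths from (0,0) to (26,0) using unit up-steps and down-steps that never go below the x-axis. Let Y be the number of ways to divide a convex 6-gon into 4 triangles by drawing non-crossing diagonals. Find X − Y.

742886

Dyck paths of semilength n (length 2n) are counted by C_n; here n = 13. So X = C_13 = 742900.
Triangulations of a convex m-gon are counted by C_{m−2}; with m = 6 this is C_4. So Y = C_4 = 14.
X − Y = 742900 − 14 = 742886.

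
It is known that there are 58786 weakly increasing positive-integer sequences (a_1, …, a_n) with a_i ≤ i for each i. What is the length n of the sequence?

Such sub-staircase sequences of length n are counted by C_n. Since C_11 = 58786, the index is 11.

11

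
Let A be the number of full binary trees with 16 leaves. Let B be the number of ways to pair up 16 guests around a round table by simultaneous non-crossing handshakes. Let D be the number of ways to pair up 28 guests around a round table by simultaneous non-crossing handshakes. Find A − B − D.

A full binary tree with L leaves has L−1 internal nodes and is counted by C_{L−1}; L = 16 gives C_15. So A = C_15 = 9694845.
With 16 = 2·8 people, non-crossing handshake pairings are non-crossing perfect matchings on a circle, counted by C_8. So B = C_8 = 1430.
Non-crossing handshake pairings of 2n people are counted by C_n; 28 people gives n = 14. So D = C_14 = 2674440.
A − B − D = 9694845 − 1430 − 2674440 = 7018975.

7018975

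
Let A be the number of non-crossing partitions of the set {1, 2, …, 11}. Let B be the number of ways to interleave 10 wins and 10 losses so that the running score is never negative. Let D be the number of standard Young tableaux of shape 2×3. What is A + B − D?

Non-crossing partitions of an n-element set are counted by C_n; here n = 11. So A = C_11 = 58786.
Reading a vote for the leader as '(' and for the other as ')' turns such a sequence into a balanced string of 10 pairs, so the count is C_10. So B = C_10 = 16796.
Standard Young tableaux of shape 2×n are counted by C_n; here n = 3. So D = C_3 = 5.
A + B − D = 58786 + 16796 − 5 = 75577.

75577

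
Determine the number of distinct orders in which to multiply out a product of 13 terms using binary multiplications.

208012

Parenthesizations of m factors correspond to full binary trees with m leaves, counted by C_{m−1}; m = 13 gives C_12.
C_12 = C(24,12)/13 = 2704156/13 = 208012.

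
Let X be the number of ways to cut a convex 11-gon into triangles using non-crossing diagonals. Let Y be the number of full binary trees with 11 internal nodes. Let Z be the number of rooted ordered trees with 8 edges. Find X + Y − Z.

62218

A convex 11-gon is triangulated into 9 triangles, and the number of such triangulations is the Catalan number C_{11−2} = C_9. So X = C_9 = 4862.
The number of full binary trees on 11 internal nodes is the Catalan number C_11. So Y = C_11 = 58786.
Rooted ordered trees with n edges are counted by C_n; here n = 8. So Z = C_8 = 1430.
X + Y − Z = 4862 + 58786 − 1430 = 62218.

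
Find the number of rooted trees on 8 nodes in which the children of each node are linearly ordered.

429

A rooted plane tree on 8 nodes has 7 edges, and such trees are counted by C_7.
C_7 = 429.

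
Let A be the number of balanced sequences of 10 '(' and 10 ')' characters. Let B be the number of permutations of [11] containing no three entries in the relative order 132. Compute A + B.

75582

A balanced arrangement of 10 bracket pairs is a Dyck word of semilength 10, so the count is C_10. So A = C_10 = 16796.
For any fixed pattern of length 3, the pattern-avoiding permutations of [11] number C_11. So B = C_11 = 58786.
A + B = 16796 + 58786 = 75582.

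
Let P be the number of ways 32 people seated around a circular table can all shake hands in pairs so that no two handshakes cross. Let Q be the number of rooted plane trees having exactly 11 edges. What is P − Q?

35298884

Non-crossing handshake pairings of 2n people are counted by C_n; 32 people gives n = 16. So P = C_16 = 35357670.
Rooted ordered trees with n edges are counted by C_n; here n = 11. So Q = C_11 = 58786.
P − Q = 35357670 − 58786 = 35298884.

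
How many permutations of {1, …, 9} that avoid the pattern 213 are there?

4862

Permutations of [n] avoiding any single length-3 pattern are counted by C_n; here n = 9.
C_9 = C_8 · 2(2·8+1)/(8+2) = 1430 · 34/10 = 4862.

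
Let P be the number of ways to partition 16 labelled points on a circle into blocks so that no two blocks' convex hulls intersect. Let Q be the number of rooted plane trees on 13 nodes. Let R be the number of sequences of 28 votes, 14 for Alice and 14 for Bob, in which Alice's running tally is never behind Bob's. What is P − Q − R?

32475218

Non-crossing partitions of an n-element set are counted by C_n; here n = 16. So P = C_16 = 35357670.
A rooted plane tree on 13 nodes has 12 edges, and such trees are counted by C_12. So Q = C_12 = 208012.
Reading a vote for the leader as '(' and for the other as ')' turns such a sequence into a balanced string of 14 pairs, so the count is C_14. So R = C_14 = 2674440.
P − Q − R = 35357670 − 208012 − 2674440 = 32475218.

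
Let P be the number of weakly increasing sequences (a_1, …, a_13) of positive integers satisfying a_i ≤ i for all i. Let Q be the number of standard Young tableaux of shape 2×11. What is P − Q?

684114

Weakly increasing sequences with a_i ≤ i biject with Dyck paths of semilength 13, so there are C_13. So P = C_13 = 742900.
Standard Young tableaux of shape 2×n are counted by C_n; here n = 11. So Q = C_11 = 58786.
P − Q = 742900 − 58786 = 684114.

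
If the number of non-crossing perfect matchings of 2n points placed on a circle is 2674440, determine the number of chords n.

Non-crossing pairings of 2n points on a circle are counted by C_n, and C_14 = 2674440.

14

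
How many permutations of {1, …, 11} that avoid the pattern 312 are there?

58786

For any fixed pattern of length 3, the pattern-avoiding permutations of [11] number C_11.
C_11 = C(22,11)/12 = 705432/12 = 58786.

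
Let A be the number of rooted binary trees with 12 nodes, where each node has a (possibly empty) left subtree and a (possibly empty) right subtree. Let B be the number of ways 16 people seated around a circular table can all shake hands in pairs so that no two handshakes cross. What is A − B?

206582

There are C_n binary search tree shapes on n keys; with n = 12 that is C_12. So A = C_12 = 208012.
With 16 = 2·8 people, non-crossing handshake pairings are non-crossing perfect matchings on a circle, counted by C_8. So B = C_8 = 1430.
A − B = 208012 − 1430 = 206582.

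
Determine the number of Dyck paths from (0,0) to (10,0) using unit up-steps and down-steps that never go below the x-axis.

Paths of 5 up- and 5 down-steps that never dip below the axis are Dyck paths; their count is C_5.
C_5 = C(10,5)/6 = 252/6 = 42.

42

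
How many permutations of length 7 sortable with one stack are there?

429

By Knuth's characterisation, the stack-sortable permutations of length 7 are the 231-avoiders, numbering C_7.
C_7 = C(14,7)/8 = 3432/8 = 429.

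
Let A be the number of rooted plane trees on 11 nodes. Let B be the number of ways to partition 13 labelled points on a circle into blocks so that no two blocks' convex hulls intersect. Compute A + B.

A rooted plane tree on 11 nodes has 10 edges, and such trees are counted by C_10. So A = C_10 = 16796.
The non-crossing partitions of [13] form a lattice of size C_13. So B = C_13 = 742900.
A + B = 16796 + 742900 = 759696.

759696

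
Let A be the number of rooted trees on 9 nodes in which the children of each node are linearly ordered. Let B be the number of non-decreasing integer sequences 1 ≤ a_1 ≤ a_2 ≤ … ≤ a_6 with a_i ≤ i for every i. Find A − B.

A rooted plane tree on 9 nodes has 8 edges, and such trees are counted by C_8. So A = C_8 = 1430.
Weakly increasing sequences with a_i ≤ i biject with Dyck paths of semilength 6, so there are C_6. So B = C_6 = 132.
A − B = 1430 − 132 = 1298.

1298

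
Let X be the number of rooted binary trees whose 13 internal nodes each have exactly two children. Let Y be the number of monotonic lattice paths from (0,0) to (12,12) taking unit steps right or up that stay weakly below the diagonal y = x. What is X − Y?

The number of full binary trees on 13 internal nodes is the Catalan number C_13. So X = C_13 = 742900.
Monotone paths in an n×n grid that stay weakly below the diagonal are counted by C_n; here n = 12. So Y = C_12 = 208012.
X − Y = 742900 − 208012 = 534888.

534888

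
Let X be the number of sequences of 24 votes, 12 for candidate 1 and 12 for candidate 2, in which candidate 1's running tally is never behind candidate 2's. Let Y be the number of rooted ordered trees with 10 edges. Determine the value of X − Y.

191216

Ballot sequences with n votes each where one side never trails are Dyck words, counted by C_n; here n = 12. So X = C_12 = 208012.
Rooted ordered trees with n edges are counted by C_n; here n = 10. So Y = C_10 = 16796.
X − Y = 208012 − 16796 = 191216.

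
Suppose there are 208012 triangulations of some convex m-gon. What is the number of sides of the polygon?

Triangulations of a convex m-gon are counted by C_{m−2}; 208012 = C_12.
So m − 2 = 12, giving m = 14 sides.

14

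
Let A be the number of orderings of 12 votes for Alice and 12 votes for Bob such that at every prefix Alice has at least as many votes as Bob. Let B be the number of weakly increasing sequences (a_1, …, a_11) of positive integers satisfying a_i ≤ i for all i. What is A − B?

Reading a vote for the leader as '(' and for the other as ')' turns such a sequence into a balanced string of 12 pairs, so the count is C_12. So A = C_12 = 208012.
Such sub-staircase sequences of length n are counted by C_n; here n = 11. So B = C_11 = 58786.
A − B = 208012 − 58786 = 149226.

149226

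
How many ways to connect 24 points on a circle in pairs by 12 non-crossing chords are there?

208012

Non-crossing perfect matchings of 2n points on a circle are counted by C_n; with 24 points, n = 12.
C_12 = 208012.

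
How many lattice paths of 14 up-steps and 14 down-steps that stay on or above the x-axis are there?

Dyck paths of semilength n (length 2n) are counted by C_n; here n = 14.
C_14 = C(28,14)/15 = 40116600/15 = 2674440.

2674440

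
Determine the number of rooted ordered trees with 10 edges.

16796

A rooted plane tree with 10 edges has 11 nodes, and the count is C_10.
C_10 = C(20,10)/11 = 184756/11 = 16796.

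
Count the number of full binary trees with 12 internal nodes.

Full binary trees with n internal nodes are counted by C_n; here n = 12.
C_12 = C(24,12)/13 = 2704156/13 = 208012.

208012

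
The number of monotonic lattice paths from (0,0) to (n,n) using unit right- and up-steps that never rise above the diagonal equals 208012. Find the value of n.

12

Such diagonal-avoiding paths in an n×n grid are counted by C_n. The Catalan number equal to 208012 is C_12.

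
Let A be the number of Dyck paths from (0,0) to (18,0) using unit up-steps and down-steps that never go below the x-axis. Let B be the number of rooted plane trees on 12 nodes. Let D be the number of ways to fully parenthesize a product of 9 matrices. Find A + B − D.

62218

Paths of 9 up- and 9 down-steps that never dip below the axis are Dyck paths; their count is C_9. So A = C_9 = 4862.
A rooted plane tree on 12 nodes has 11 edges, and such trees are counted by C_11. So B = C_11 = 58786.
Ways to associate a product of 9 factors correspond to binary trees on 9 leaves, so the count is C_8. So D = C_8 = 1430.
A + B − D = 4862 + 58786 − 1430 = 62218.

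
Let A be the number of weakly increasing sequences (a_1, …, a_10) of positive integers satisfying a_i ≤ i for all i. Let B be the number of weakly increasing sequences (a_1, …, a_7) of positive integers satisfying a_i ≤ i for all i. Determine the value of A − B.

16367

Weakly increasing sequences with a_i ≤ i biject with Dyck paths of semilength 10, so there are C_10. So A = C_10 = 16796.
Weakly increasing sequences with a_i ≤ i biject with Dyck paths of semilength 7, so there are C_7. So B = C_7 = 429.
A − B = 16796 − 429 = 16367.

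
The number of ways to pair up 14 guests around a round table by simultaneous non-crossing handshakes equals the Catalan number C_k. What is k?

Non-crossing handshake pairings of 2n people are counted by C_n; 14 people gives n = 7.

7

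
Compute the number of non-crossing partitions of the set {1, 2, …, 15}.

The non-crossing partitions of [15] form a lattice of size C_15.
C_15 = C(30,15)/16 = 155117520/16 = 9694845.

9694845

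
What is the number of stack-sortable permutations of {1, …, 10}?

16796

By Knuth's characterisation, the stack-sortable permutations of length 10 are the 231-avoiders, numbering C_10.
C_10 = C_9 · 2(2·9+1)/(9+2) = 4862 · 38/11 = 16796.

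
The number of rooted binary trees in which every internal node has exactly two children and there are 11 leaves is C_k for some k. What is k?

10

A full binary tree with L leaves has L−1 internal nodes and is counted by C_{L−1}; L = 11 gives C_10.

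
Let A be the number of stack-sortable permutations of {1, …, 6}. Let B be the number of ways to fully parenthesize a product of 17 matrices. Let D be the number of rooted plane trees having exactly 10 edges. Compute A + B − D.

35341006

Stack-sortable permutations are exactly the 231-avoiding ones, counted by C_n; here n = 6. So A = C_6 = 132.
Bracketing 17 factors into binary products is counted by C_{17−1} = C_16. So B = C_16 = 35357670.
Rooted ordered trees with n edges are counted by C_n; here n = 10. So D = C_10 = 16796.
A + B − D = 132 + 35357670 − 16796 = 35341006.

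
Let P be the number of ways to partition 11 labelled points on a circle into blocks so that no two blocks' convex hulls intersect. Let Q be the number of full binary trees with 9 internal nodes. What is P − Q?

Non-crossing partitions of an n-element set are counted by C_n; here n = 11. So P = C_11 = 58786.
The number of full binary trees on 9 internal nodes is the Catalan number C_9. So Q = C_9 = 4862.
P − Q = 58786 − 4862 = 53924.

53924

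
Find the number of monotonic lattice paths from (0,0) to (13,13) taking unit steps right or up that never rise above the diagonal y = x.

742900

Monotone paths in an n×n grid that stay weakly below the diagonal are counted by C_n; here n = 13.
C_13 = 742900.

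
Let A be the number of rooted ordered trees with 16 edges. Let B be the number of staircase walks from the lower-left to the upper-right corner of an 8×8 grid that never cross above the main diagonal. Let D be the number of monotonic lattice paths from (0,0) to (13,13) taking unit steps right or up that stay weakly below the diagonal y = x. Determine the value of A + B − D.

Rooted ordered trees with n edges are counted by C_n; here n = 16. So A = C_16 = 35357670.
Sub-diagonal monotone paths from (0,0) to (8,8) biject with Dyck paths of semilength 8, giving C_8. So B = C_8 = 1430.
Monotone paths in an n×n grid that stay weakly below the diagonal are counted by C_n; here n = 13. So D = C_13 = 742900.
A + B − D = 35357670 + 1430 − 742900 = 34616200.

34616200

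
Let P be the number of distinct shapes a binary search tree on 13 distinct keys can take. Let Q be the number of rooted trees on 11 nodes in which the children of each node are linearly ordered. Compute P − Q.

There are C_n binary search tree shapes on n keys; with n = 13 that is C_13. So P = C_13 = 742900.
A rooted plane tree on 11 nodes has 10 edges, and such trees are counted by C_10. So Q = C_10 = 16796.
P − Q = 742900 − 16796 = 726104.

726104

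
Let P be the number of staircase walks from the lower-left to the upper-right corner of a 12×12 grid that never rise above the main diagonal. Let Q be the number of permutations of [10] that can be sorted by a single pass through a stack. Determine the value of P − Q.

191216

Monotone paths in an n×n grid that stay weakly below the diagonal are counted by C_n; here n = 12. So P = C_12 = 208012.
By Knuth's characterisation, the stack-sortable permutations of length 10 are the 231-avoiders, numbering C_10. So Q = C_10 = 16796.
P − Q = 208012 − 16796 = 191216.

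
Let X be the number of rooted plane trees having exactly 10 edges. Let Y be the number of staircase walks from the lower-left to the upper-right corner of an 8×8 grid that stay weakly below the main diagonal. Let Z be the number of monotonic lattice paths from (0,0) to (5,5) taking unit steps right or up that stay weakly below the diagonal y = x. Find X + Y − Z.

A rooted plane tree with 10 edges has 11 nodes, and the count is C_10. So X = C_10 = 16796.
Monotone paths in an n×n grid that stay weakly below the diagonal are counted by C_n; here n = 8. So Y = C_8 = 1430.
Sub-diagonal monotone paths from (0,0) to (5,5) biject with Dyck paths of semilength 5, giving C_5. So Z = C_5 = 42.
X + Y − Z = 16796 + 1430 − 42 = 18184.

18184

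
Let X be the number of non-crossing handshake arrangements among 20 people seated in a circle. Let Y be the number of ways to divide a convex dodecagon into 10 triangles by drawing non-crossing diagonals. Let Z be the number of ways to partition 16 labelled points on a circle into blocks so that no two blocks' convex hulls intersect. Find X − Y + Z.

35357670

Non-crossing handshake pairings of 2n people are counted by C_n; 20 people gives n = 10. So X = C_10 = 16796.
A convex 12-gon is triangulated into 10 triangles, and the number of such triangulations is the Catalan number C_{12−2} = C_10. So Y = C_10 = 16796.
The non-crossing partitions of [16] form a lattice of size C_16. So Z = C_16 = 35357670.
X − Y + Z = 16796 − 16796 + 35357670 = 35357670.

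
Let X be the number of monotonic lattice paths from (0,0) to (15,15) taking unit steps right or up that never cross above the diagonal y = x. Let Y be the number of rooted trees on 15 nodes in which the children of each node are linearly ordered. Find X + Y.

12369285

Sub-diagonal monotone paths from (0,0) to (15,15) biject with Dyck paths of semilength 15, giving C_15. So X = C_15 = 9694845.
A rooted plane tree on 15 nodes has 14 edges, and such trees are counted by C_14. So Y = C_14 = 2674440.
X + Y = 9694845 + 2674440 = 12369285.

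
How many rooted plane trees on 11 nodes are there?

A rooted plane tree on 11 nodes has 10 edges, and such trees are counted by C_10.
C_10 = 16796.

16796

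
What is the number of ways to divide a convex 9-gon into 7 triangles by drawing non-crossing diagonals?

429

The number of triangulations of a 9-gon is the Catalan number C_7 (index = sides − 2).
C_7 = C(14,7)/8 = 3432/8 = 429.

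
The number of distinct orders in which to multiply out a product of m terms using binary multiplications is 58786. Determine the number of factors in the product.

12

Parenthesizations of m factors are counted by C_{m−1}, and C_11 = 58786.
So the index is 11, and the number of factors is 11 + 1 = 12.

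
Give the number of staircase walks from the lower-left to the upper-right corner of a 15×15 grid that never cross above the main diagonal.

Sub-diagonal monotone paths from (0,0) to (15,15) biject with Dyck paths of semilength 15, giving C_15.
C_15 = C(30,15)/16 = 155117520/16 = 9694845.

9694845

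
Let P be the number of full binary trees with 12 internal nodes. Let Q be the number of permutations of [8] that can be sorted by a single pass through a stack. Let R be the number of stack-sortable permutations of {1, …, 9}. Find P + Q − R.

Full binary trees with n internal nodes are counted by C_n; here n = 12. So P = C_12 = 208012.
Stack-sortable permutations are exactly the 231-avoiding ones, counted by C_n; here n = 8. So Q = C_8 = 1430.
By Knuth's characterisation, the stack-sortable permutations of length 9 are the 231-avoiders, numbering C_9. So R = C_9 = 4862.
P + Q − R = 208012 + 1430 − 4862 = 204580.

204580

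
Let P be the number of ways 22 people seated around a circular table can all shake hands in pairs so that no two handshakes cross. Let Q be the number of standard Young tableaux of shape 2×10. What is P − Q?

41990

With 22 = 2·11 people, non-crossing handshake pairings are non-crossing perfect matchings on a circle, counted by C_11. So P = C_11 = 58786.
By the hook-length formula (or a Dyck-path bijection), SYT of shape 2×10 number C_10. So Q = C_10 = 16796.
P − Q = 58786 − 16796 = 41990.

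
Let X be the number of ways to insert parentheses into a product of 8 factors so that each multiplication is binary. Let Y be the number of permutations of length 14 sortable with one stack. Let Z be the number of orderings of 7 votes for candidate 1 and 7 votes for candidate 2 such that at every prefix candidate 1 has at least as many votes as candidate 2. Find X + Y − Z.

2674440

Bracketing 8 factors into binary products is counted by C_{8−1} = C_7. So X = C_7 = 429.
By Knuth's characterisation, the stack-sortable permutations of length 14 are the 231-avoiders, numbering C_14. So Y = C_14 = 2674440.
Ballot sequences with n votes each where one side never trails are Dyck words, counted by C_n; here n = 7. So Z = C_7 = 429.
X + Y − Z = 429 + 2674440 − 429 = 2674440.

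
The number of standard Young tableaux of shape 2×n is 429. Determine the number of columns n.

Standard Young tableaux of shape 2×n are counted by C_n. Since C_7 = 429, the index is 7.

7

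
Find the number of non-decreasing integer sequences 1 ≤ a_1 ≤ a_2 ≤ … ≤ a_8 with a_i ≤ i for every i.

1430

Such sub-staircase sequences of length n are counted by C_n; here n = 8.
C_8 = C(16,8)/9 = 12870/9 = 1430.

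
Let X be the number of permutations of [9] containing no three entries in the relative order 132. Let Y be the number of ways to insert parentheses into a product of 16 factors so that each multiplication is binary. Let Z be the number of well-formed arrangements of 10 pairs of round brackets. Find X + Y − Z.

9682911

Permutations of [n] avoiding any single length-3 pattern are counted by C_n; here n = 9. So X = C_9 = 4862.
Parenthesizations of m factors correspond to full binary trees with m leaves, counted by C_{m−1}; m = 16 gives C_15. So Y = C_15 = 9694845.
A balanced arrangement of 10 bracket pairs is a Dyck word of semilength 10, so the count is C_10. So Z = C_10 = 16796.
X + Y − Z = 4862 + 9694845 − 16796 = 9682911.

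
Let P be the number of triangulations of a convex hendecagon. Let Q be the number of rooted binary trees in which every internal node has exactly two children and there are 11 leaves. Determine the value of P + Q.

21658

A convex 11-gon is triangulated into 9 triangles, and the number of such triangulations is the Catalan number C_{11−2} = C_9. So P = C_9 = 4862.
Full binary trees with 11 leaves have 11−1 = 10 internal nodes, so there are C_10 of them. So Q = C_10 = 16796.
P + Q = 4862 + 16796 = 21658.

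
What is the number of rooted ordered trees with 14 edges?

2674440

Rooted ordered trees with n edges are counted by C_n; here n = 14.
C_14 = C(28,14)/15 = 40116600/15 = 2674440.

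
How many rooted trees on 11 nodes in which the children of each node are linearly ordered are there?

Rooted ordered (plane) trees on m nodes have m−1 edges and are counted by C_{m−1}; m = 11 gives C_10.
C_10 = C(20,10)/11 = 184756/11 = 16796.

16796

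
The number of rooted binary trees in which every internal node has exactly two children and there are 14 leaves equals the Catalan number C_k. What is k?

13

Full binary trees with 14 leaves have 14−1 = 13 internal nodes, so there are C_13 of them.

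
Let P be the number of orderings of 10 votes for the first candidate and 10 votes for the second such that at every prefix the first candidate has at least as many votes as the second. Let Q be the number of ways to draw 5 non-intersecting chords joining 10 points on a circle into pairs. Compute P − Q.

Reading a vote for the leader as '(' and for the other as ')' turns such a sequence into a balanced string of 10 pairs, so the count is C_10. So P = C_10 = 16796.
Pairing 10 circle points by 5 non-crossing chords gives C_5 matchings. So Q = C_5 = 42.
P − Q = 16796 − 42 = 16754.

16754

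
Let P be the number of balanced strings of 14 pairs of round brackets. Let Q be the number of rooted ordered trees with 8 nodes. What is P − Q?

Balanced strings of n pairs of brackets are counted by C_n; here n = 14. So P = C_14 = 2674440.
A rooted plane tree on 8 nodes has 7 edges, and such trees are counted by C_7. So Q = C_7 = 429.
P − Q = 2674440 − 429 = 2674011.

2674011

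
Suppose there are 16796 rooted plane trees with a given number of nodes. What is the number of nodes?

Rooted ordered trees on m nodes are counted by C_{m−1}, and C_10 = 16796.
So the index is 10, and the number of nodes is 10 + 1 = 11.

11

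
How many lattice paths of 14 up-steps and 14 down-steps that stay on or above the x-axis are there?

2674440

Paths of 14 up- and 14 down-steps that never dip below the axis are Dyck paths; their count is C_14.
C_14 = C(28,14)/15 = 40116600/15 = 2674440.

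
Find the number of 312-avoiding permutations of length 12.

Permutations of [n] avoiding any single length-3 pattern are counted by C_n; here n = 12.
C_12 = 208012.

208012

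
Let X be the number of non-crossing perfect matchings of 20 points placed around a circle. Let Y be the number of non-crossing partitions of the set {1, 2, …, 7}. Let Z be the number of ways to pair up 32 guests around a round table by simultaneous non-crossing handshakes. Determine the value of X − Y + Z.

Pairing 20 circle points by 10 non-crossing chords gives C_10 matchings. So X = C_10 = 16796.
Non-crossing partitions of an n-element set are counted by C_n; here n = 7. So Y = C_7 = 429.
With 32 = 2·16 people, non-crossing handshake pairings are non-crossing perfect matchings on a circle, counted by C_16. So Z = C_16 = 35357670.
X − Y + Z = 16796 − 429 + 35357670 = 35374037.

35374037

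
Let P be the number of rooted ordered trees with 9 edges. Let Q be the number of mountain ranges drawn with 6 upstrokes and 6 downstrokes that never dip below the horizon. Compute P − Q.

Rooted ordered trees with n edges are counted by C_n; here n = 9. So P = C_9 = 4862.
Paths of 6 up- and 6 down-steps that never dip below the axis are Dyck paths; their count is C_6. So Q = C_6 = 132.
P − Q = 4862 − 132 = 4730.

4730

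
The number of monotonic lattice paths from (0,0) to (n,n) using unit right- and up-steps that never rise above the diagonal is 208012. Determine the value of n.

12

Such diagonal-avoiding paths in an n×n grid are counted by C_n; 208012 = C_12.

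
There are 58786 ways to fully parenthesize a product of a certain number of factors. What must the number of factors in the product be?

12

Parenthesizations of m factors are counted by C_{m−1}, and C_11 = 58786.
So the index is 11, and the number of factors is 11 + 1 = 12.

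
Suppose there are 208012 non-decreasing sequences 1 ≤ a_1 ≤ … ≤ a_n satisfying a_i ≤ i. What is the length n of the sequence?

12

Such sub-staircase sequences of length n are counted by C_n. The Catalan number equal to 208012 is C_12.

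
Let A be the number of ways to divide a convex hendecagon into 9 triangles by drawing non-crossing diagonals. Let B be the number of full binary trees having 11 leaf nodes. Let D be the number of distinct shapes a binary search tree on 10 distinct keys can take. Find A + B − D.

4862

Triangulations of a convex m-gon are counted by C_{m−2}; with m = 11 this is C_9. So A = C_9 = 4862.
Full binary trees with 11 leaves have 11−1 = 10 internal nodes, so there are C_10 of them. So B = C_10 = 16796.
Binary trees (left/right distinguished) on n nodes are counted by C_n; here n = 10. So D = C_10 = 16796.
A + B − D = 4862 + 16796 − 16796 = 4862.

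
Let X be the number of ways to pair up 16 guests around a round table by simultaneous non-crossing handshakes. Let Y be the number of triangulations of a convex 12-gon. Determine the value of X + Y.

Non-crossing handshake pairings of 2n people are counted by C_n; 16 people gives n = 8. So X = C_8 = 1430.
The number of triangulations of a 12-gon is the Catalan number C_10 (index = sides − 2). So Y = C_10 = 16796.
X + Y = 1430 + 16796 = 18226.

18226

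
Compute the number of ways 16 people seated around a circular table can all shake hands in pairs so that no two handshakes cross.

1430

With 16 = 2·8 people, non-crossing handshake pairings are non-crossing perfect matchings on a circle, counted by C_8.
C_8 = C_7 · 2(2·7+1)/(7+2) = 429 · 30/9 = 1430.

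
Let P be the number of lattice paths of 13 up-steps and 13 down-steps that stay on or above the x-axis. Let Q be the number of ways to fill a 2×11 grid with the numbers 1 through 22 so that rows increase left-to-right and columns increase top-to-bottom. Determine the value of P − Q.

684114

Dyck paths of semilength n (length 2n) are counted by C_n; here n = 13. So P = C_13 = 742900.
By the hook-length formula (or a Dyck-path bijection), SYT of shape 2×11 number C_11. So Q = C_11 = 58786.
P − Q = 742900 − 58786 = 684114.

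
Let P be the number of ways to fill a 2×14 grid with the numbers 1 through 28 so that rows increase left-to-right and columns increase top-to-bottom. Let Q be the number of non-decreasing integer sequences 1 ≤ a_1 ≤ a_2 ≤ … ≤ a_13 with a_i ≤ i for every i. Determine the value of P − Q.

Standard Young tableaux of shape 2×n are counted by C_n; here n = 14. So P = C_14 = 2674440.
Such sub-staircase sequences of length n are counted by C_n; here n = 13. So Q = C_13 = 742900.
P − Q = 2674440 − 742900 = 1931540.

1931540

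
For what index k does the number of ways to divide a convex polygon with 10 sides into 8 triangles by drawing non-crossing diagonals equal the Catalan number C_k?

The number of triangulations of a 10-gon is the Catalan number C_8 (index = sides − 2).

8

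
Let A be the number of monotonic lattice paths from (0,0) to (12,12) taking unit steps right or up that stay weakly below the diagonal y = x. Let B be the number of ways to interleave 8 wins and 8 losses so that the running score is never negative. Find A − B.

206582

Monotone paths in an n×n grid that stay weakly below the diagonal are counted by C_n; here n = 12. So A = C_12 = 208012.
Ballot sequences with n votes each where one side never trails are Dyck words, counted by C_n; here n = 8. So B = C_8 = 1430.
A − B = 208012 − 1430 = 206582.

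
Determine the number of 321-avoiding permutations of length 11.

For any fixed pattern of length 3, the pattern-avoiding permutations of [11] number C_11.
C_11 = C_10 · 2(2·10+1)/(10+2) = 16796 · 42/12 = 58786.

58786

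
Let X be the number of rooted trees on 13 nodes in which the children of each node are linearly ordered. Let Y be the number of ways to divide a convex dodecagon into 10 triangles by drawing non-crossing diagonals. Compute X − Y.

A rooted plane tree on 13 nodes has 12 edges, and such trees are counted by C_12. So X = C_12 = 208012.
A convex 12-gon is triangulated into 10 triangles, and the number of such triangulations is the Catalan number C_{12−2} = C_10. So Y = C_10 = 16796.
X − Y = 208012 − 16796 = 191216.

191216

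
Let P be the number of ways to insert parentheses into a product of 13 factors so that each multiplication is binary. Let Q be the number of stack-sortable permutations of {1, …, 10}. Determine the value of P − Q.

Parenthesizations of m factors correspond to full binary trees with m leaves, counted by C_{m−1}; m = 13 gives C_12. So P = C_12 = 208012.
Stack-sortable permutations are exactly the 231-avoiding ones, counted by C_n; here n = 10. So Q = C_10 = 16796.
P − Q = 208012 − 16796 = 191216.

191216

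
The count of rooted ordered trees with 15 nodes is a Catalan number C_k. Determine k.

14

A rooted plane tree on 15 nodes has 14 edges, and such trees are counted by C_14.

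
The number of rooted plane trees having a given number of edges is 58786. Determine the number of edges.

11

Rooted ordered trees with n edges are counted by C_n. The Catalan number equal to 58786 is C_11.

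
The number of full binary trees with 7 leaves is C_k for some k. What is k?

A full binary tree with L leaves has L−1 internal nodes and is counted by C_{L−1}; L = 7 gives C_6.

6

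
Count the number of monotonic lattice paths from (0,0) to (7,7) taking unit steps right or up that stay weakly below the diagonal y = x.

Monotone paths in an n×n grid that stay weakly below the diagonal are counted by C_n; here n = 7.
C_7 = C(14,7)/8 = 3432/8 = 429.

429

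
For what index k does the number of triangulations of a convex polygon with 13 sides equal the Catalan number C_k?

A convex 13-gon is triangulated into 11 triangles, and the number of such triangulations is the Catalan number C_{13−2} = C_11.

11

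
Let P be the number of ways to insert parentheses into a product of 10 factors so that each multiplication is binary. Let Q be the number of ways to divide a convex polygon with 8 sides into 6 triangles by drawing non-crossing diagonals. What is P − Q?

4730

Ways to associate a product of 10 factors correspond to binary trees on 10 leaves, so the count is C_9. So P = C_9 = 4862.
The number of triangulations of an 8-gon is the Catalan number C_6 (index = sides − 2). So Q = C_6 = 132.
P − Q = 4862 − 132 = 4730.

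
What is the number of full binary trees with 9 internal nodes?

4862

The number of full binary trees on 9 internal nodes is the Catalan number C_9.
C_9 = 4862.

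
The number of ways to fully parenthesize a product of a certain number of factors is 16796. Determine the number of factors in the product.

11

Parenthesizations of m factors are counted by C_{m−1}. Since C_10 = 16796, the index is 10.
So the index is 10, and the number of factors is 10 + 1 = 11.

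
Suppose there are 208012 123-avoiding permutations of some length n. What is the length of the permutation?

Permutations of [n] avoiding a fixed length-3 pattern are counted by C_n. The Catalan number equal to 208012 is C_12.

12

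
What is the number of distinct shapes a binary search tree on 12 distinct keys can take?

Binary trees (left/right distinguished) on n nodes are counted by C_n; here n = 12.
C_12 = 208012.

208012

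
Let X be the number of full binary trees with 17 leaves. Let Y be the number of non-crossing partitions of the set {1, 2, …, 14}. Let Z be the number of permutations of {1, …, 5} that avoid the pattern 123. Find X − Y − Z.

32683188

Full binary trees with 17 leaves have 17−1 = 16 internal nodes, so there are C_16 of them. So X = C_16 = 35357670.
Non-crossing partitions of an n-element set are counted by C_n; here n = 14. So Y = C_14 = 2674440.
Permutations of [n] avoiding any single length-3 pattern are counted by C_n; here n = 5. So Z = C_5 = 42.
X − Y − Z = 35357670 − 2674440 − 42 = 32683188.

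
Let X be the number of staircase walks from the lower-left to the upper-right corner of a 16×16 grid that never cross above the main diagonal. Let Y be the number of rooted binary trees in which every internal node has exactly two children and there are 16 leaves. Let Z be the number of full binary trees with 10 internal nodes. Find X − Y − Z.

25646029

Sub-diagonal monotone paths from (0,0) to (16,16) biject with Dyck paths of semilength 16, giving C_16. So X = C_16 = 35357670.
Full binary trees with 16 leaves have 16−1 = 15 internal nodes, so there are C_15 of them. So Y = C_15 = 9694845.
The number of full binary trees on 10 internal nodes is the Catalan number C_10. So Z = C_10 = 16796.
X − Y − Z = 35357670 − 9694845 − 16796 = 25646029.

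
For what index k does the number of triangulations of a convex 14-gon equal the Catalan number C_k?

The number of triangulations of a 14-gon is the Catalan number C_12 (index = sides − 2).

12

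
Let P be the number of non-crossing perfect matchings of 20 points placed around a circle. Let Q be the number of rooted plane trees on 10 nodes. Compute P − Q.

Non-crossing perfect matchings of 2n points on a circle are counted by C_n; with 20 points, n = 10. So P = C_10 = 16796.
A rooted plane tree on 10 nodes has 9 edges, and such trees are counted by C_9. So Q = C_9 = 4862.
P − Q = 16796 − 4862 = 11934.

11934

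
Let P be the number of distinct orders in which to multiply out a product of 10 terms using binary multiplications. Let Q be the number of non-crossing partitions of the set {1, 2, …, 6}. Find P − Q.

Bracketing 10 factors into binary products is counted by C_{10−1} = C_9. So P = C_9 = 4862.
The non-crossing partitions of [6] form a lattice of size C_6. So Q = C_6 = 132.
P − Q = 4862 − 132 = 4730.

4730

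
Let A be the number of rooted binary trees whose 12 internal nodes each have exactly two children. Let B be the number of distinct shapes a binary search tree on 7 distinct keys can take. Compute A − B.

207583

The number of full binary trees on 12 internal nodes is the Catalan number C_12. So A = C_12 = 208012.
Rooted binary trees with 7 nodes (each child slot possibly empty) number C_7. So B = C_7 = 429.
A − B = 208012 − 429 = 207583.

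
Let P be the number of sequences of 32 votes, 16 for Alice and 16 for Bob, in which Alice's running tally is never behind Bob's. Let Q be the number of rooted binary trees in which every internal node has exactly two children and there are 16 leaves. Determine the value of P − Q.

Reading a vote for the leader as '(' and for the other as ')' turns such a sequence into a balanced string of 16 pairs, so the count is C_16. So P = C_16 = 35357670.
A full binary tree with L leaves has L−1 internal nodes and is counted by C_{L−1}; L = 16 gives C_15. So Q = C_15 = 9694845.
P − Q = 35357670 − 9694845 = 25662825.

25662825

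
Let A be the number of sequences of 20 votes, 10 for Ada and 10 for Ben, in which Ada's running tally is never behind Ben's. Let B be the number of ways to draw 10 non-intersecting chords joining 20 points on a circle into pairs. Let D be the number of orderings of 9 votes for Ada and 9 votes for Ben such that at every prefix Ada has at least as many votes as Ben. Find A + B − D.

28730

Reading a vote for the leader as '(' and for the other as ')' turns such a sequence into a balanced string of 10 pairs, so the count is C_10. So A = C_10 = 16796.
Pairing 20 circle points by 10 non-crossing chords gives C_10 matchings. So B = C_10 = 16796.
Reading a vote for the leader as '(' and for the other as ')' turns such a sequence into a balanced string of 9 pairs, so the count is C_9. So D = C_9 = 4862.
A + B − D = 16796 + 16796 − 4862 = 28730.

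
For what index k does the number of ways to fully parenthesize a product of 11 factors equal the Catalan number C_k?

10

Ways to associate a product of 11 factors correspond to binary trees on 11 leaves, so the count is C_10.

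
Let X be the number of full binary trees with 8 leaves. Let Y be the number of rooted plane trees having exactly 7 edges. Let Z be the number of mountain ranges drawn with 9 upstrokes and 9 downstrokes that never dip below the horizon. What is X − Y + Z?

Full binary trees with 8 leaves have 8−1 = 7 internal nodes, so there are C_7 of them. So X = C_7 = 429.
A rooted plane tree with 7 edges has 8 nodes, and the count is C_7. So Y = C_7 = 429.
Paths of 9 up- and 9 down-steps that never dip below the axis are Dyck paths; their count is C_9. So Z = C_9 = 4862.
X − Y + Z = 429 − 429 + 4862 = 4862.

4862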